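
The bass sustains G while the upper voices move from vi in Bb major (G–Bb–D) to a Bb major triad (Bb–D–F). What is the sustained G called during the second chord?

Pedal tone (pedal point).

The harmony at that moment is Bb major triad (Bb, D, F); G is not a chord tone.
It is held over (the same pitch as the preceding G) and then sustained as the same pitch into the next harmony.
Sustained through a change of harmony — a pedal tone.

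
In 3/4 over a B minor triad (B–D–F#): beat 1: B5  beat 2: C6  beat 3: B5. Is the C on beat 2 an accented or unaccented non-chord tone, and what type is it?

Unaccented neighbor tone.

The harmony at that moment is B minor triad (B, D, F#); C6 is not a chord tone.
It is approached by step up from B5 and left by step down to B5.
Step away and step back to the same note — a neighbor tone (upper neighbor).
It falls on a weak beat, so it is unaccented.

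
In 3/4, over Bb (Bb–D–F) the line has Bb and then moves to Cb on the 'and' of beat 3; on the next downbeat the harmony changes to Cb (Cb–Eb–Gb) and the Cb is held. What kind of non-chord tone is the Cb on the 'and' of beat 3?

The harmony at that moment is Bb major triad (Bb, D, F); Cb is not a chord tone.
It is approached by step up from Bb and then sustained as the same pitch into the next harmony.
Arriving early and becoming a chord tone when the harmony changes — an anticipation.

Anticipation.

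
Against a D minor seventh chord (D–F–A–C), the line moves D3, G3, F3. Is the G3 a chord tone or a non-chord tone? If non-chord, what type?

The harmony at that moment is D minor seventh chord (D, F, A, C); G3 is not a chord tone.
It is approached by leap up from D3 and left by step down to F3.
Leap in, step out — an appoggiatura.

Non-chord tone — an appoggiatura.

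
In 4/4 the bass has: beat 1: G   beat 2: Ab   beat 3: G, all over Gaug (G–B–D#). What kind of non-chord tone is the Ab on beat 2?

Upper neighbor tone.

The harmony at that moment is G augmented triad (G, B, D#); Ab is not a chord tone.
It is approached by step up from G and left by step down to G.
Step away and step back to the same note — a neighbor tone (upper neighbor).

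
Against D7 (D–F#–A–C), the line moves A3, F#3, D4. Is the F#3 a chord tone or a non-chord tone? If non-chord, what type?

D dominant seventh chord contains D, F#, A, C; F# is the third, so it is a chord tone.

Chord tone (the third of D dominant seventh chord).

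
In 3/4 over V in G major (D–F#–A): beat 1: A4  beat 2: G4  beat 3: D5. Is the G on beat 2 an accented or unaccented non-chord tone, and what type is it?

The harmony at that moment is D major triad (D, F#, A); G4 is not a chord tone.
It is approached by step down from A4 and left by leap up to D5.
Step in, leap out — an escape tone.
It falls on a weak beat, so it is unaccented.

Unaccented escape tone.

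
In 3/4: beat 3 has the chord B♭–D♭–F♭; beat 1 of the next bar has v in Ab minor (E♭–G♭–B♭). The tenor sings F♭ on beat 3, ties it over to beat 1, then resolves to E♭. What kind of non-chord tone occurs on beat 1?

Suspension.

The harmony at that moment is E♭ minor triad (E♭, G♭, B♭); F♭ is not a chord tone.
It is held over (the same pitch as the preceding F♭) and left by step down to E♭.
Held over from the previous chord and resolving down by step — a suspension.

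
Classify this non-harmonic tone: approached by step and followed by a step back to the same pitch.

Neighbor tone.

Approach: by step. Departure: by step in the opposite direction, back to the starting pitch.
Stepwise on both sides but reversing to return to the same chord tone — a neighbor tone. (Had it continued onward in the same direction it would be a passing tone instead.)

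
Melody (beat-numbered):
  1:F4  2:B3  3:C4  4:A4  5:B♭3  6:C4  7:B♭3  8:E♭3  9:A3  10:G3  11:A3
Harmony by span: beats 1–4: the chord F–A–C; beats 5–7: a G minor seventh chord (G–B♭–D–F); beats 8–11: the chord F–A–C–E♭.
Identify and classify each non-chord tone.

B3 (beat 2) — appoggiatura; C4 (beat 6) — neighbor tone; G3 (beat 10) — neighbor tone.

The harmony at that moment is F major triad (F, A, C); B3 is not a chord tone.
It is approached by leap down from F4 and left by step up to C4.
Leap in, step out — an appoggiatura.
The harmony at that moment is G minor seventh chord (G, B♭, D, F); C4 is not a chord tone.
It is approached by step up from B♭3 and left by step down to B♭3.
Step away and step back to the same note — a neighbor tone (upper neighbor).
The harmony at that moment is F dominant seventh chord (F, A, C, E♭); G3 is not a chord tone.
It is approached by step down from A3 and left by step up to A3.
Step away and step back to the same note — a neighbor tone (lower neighbor).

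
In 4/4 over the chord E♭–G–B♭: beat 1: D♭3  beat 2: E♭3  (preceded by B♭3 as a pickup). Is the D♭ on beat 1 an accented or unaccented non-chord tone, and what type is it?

The harmony at that moment is E♭ major triad (E♭, G, B♭); D♭3 is not a chord tone.
It is approached by leap down from B♭3 and left by step up to E♭3.
Leap in, step out — an appoggiatura.
It falls on the downbeat, so it is accented.

Accented appoggiatura.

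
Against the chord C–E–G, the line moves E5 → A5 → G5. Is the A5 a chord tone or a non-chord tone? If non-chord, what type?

Non-chord tone — an appoggiatura.

The harmony at that moment is C major triad (C, E, G); A5 is not a chord tone.
It is approached by leap up from E5 and left by step down to G5.
Leap in, step out — an appoggiatura.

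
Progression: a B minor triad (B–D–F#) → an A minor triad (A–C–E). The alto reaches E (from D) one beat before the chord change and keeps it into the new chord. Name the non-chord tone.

E is an anticipation.

The harmony at that moment is B minor triad (B, D, F#); E is not a chord tone.
It is approached by step up from D and then sustained as the same pitch into the next harmony.
Arriving early and becoming a chord tone when the harmony changes — an anticipation.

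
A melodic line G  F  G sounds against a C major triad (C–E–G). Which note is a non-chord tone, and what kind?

The harmony at that moment is C major triad (C, E, G); F is not a chord tone.
It is approached by step down from G and left by step up to G.
Step away and step back to the same note — a neighbor tone (lower neighbor).

F is a neighbor tone.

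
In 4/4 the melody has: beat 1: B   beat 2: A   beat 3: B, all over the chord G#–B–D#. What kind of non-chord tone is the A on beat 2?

Lower neighbor tone.

The harmony at that moment is G# minor triad (G#, B, D#); A is not a chord tone.
It is approached by step down from B and left by step up to B.
Step away and step back to the same note — a neighbor tone (lower neighbor).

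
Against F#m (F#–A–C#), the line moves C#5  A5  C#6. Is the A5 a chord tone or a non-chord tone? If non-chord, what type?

F# minor triad contains F#, A, C#; A is the third, so it is a chord tone.

Chord tone (the third of F# minor triad).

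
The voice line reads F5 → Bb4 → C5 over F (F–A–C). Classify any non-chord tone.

The harmony at that moment is F major triad (F, A, C); Bb4 is not a chord tone.
It is approached by leap down from F5 and left by step up to C5.
Leap in, step out — an appoggiatura.

Bb4 is an appoggiatura.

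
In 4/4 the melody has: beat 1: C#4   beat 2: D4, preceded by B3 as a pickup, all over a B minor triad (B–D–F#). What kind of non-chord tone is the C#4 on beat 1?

The harmony at that moment is B minor triad (B, D, F#); C#4 is not a chord tone.
It is approached by step up from B3 and left by step up to D4.
Step in, step out in the same direction — a passing tone.

Passing tone.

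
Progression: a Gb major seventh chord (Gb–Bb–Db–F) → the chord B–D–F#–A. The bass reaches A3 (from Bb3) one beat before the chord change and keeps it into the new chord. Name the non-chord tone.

The harmony at that moment is Gb major seventh chord (Gb, Bb, Db, F); A3 is not a chord tone.
It is approached by step down from Bb3 and then sustained as the same pitch into the next harmony.
Arriving early and becoming a chord tone when the harmony changes — an anticipation.

A3 is an anticipation.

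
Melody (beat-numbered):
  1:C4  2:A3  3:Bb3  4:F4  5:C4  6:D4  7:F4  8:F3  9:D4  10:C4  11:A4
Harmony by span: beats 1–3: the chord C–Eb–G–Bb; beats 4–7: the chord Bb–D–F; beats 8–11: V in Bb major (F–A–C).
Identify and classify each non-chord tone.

A3 (beat 2) — appoggiatura; C4 (beat 5) — appoggiatura; D4 (beat 9) — appoggiatura.

The harmony at that moment is C minor seventh chord (C, Eb, G, Bb); A3 is not a chord tone.
It is approached by leap down from C4 and left by step up to Bb3.
Leap in, step out — an appoggiatura.
The harmony at that moment is Bb major triad (Bb, D, F); C4 is not a chord tone.
It is approached by leap down from F4 and left by step up to D4.
Leap in, step out — an appoggiatura.
The harmony at that moment is F major triad (F, A, C); D4 is not a chord tone.
It is approached by leap up from F3 and left by step down to C4.
Leap in, step out — an appoggiatura.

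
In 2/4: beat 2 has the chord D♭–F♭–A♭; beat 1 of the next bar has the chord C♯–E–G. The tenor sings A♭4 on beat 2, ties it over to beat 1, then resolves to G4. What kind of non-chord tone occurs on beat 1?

Suspension.

The harmony at that moment is C♯ diminished triad (C♯, E, G); A♭4 is not a chord tone.
It is held over (the same pitch as the preceding A♭4) and left by step down to G4.
Held over from the previous chord and resolving down by step — a suspension.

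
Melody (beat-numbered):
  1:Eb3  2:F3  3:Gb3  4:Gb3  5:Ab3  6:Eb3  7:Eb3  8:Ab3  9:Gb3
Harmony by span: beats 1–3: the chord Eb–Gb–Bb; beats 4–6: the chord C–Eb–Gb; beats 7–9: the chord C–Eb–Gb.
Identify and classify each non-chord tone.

The harmony at that moment is Eb minor triad (Eb, Gb, Bb); F3 is not a chord tone.
It is approached by step up from Eb3 and left by step up to Gb3.
Step in, step out in the same direction — a passing tone.
The harmony at that moment is C diminished triad (C, Eb, Gb); Ab3 is not a chord tone.
It is approached by step up from Gb3 and left by leap down to Eb3.
Step in, leap out — an escape tone.
The harmony at that moment is C diminished triad (C, Eb, Gb); Ab3 is not a chord tone.
It is approached by leap up from Eb3 and left by step down to Gb3.
Leap in, step out — an appoggiatura.

F3 (beat 2) — passing tone; Ab3 (beat 5) — escape tone; Ab3 (beat 8) — appoggiatura.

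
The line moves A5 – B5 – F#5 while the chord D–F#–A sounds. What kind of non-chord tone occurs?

B5 is an escape tone.

The harmony at that moment is D major triad (D, F#, A); B5 is not a chord tone.
It is approached by step up from A5 and left by leap down to F#5.
Step in, leap out — an escape tone.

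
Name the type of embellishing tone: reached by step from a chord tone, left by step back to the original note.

Approach: by step. Departure: by step in the opposite direction, back to the starting pitch.
Stepwise on both sides but reversing to return to the same chord tone — a neighbor tone. (Had it continued onward in the same direction it would be a passing tone instead.)

Neighbor tone.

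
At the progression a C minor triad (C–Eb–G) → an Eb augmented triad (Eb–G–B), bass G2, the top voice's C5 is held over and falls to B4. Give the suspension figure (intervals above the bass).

At the second chord the bass is G2. The suspended C5 lies a fourth above the bass; after resolving down by step to B4, the interval above the bass becomes a third.
Suspension figures are named by those two intervals: 4–3.

4–3 suspension.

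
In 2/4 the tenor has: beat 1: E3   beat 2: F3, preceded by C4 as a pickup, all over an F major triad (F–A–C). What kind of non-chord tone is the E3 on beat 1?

Appoggiatura.

The harmony at that moment is F major triad (F, A, C); E3 is not a chord tone.
It is approached by leap down from C4 and left by step up to F3.
Leap in, step out, metrically accented — an appoggiatura.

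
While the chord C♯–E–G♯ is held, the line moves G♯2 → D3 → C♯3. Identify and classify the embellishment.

The harmony at that moment is C♯ minor triad (C♯, E, G♯); D3 is not a chord tone.
It is approached by leap up from G♯2 and left by step down to C♯3.
Leap in, step out — an appoggiatura.

D3 is an appoggiatura.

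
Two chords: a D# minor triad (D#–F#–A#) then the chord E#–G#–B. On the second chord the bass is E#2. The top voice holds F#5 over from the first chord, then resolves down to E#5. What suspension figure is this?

At the second chord the bass is E#2. The suspended F#5 lies a ninth above the bass; after resolving down by step to E#5, the interval above the bass becomes an octave.
Suspension figures are named by those two intervals: 9–8.

9–8 suspension.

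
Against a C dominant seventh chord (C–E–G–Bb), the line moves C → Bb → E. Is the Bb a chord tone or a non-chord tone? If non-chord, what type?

C dominant seventh chord contains C, E, G, Bb; Bb is the seventh, so it is a chord tone.

Chord tone (the seventh of C dominant seventh chord).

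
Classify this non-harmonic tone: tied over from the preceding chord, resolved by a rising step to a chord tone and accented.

Approach: by preparation — the pitch is first a chord tone, then held (tied or repeated) while the harmony changes under it. Departure: up by step. Metric position: strong.
A prepared dissonance that resolves upward by step — a retardation. (The same figure resolving downward would be a suspension.)

Retardation.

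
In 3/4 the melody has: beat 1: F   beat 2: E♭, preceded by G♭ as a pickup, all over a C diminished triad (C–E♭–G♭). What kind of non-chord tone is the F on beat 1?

The harmony at that moment is C diminished triad (C, E♭, G♭); F is not a chord tone.
It is approached by step down from G♭ and left by step down to E♭.
Step in, step out in the same direction — a passing tone.

Passing tone.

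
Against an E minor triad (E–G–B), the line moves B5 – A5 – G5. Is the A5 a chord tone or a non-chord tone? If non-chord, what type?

The harmony at that moment is E minor triad (E, G, B); A5 is not a chord tone.
It is approached by step down from B5 and left by step down to G5.
Step in, step out in the same direction — a passing tone.

Non-chord tone — a passing tone.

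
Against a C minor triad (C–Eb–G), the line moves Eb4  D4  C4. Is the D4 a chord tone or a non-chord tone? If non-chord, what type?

Non-chord tone — a passing tone.

The harmony at that moment is C minor triad (C, Eb, G); D4 is not a chord tone.
It is approached by step down from Eb4 and left by step down to C4.
Step in, step out in the same direction — a passing tone.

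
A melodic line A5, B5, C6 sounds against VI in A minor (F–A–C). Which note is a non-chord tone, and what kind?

B5 is a passing tone.

The harmony at that moment is F major triad (F, A, C); B5 is not a chord tone.
It is approached by step up from A5 and left by step up to C6.
Step in, step out in the same direction — a passing tone.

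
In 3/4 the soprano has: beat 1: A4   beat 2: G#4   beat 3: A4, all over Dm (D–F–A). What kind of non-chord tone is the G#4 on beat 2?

Lower neighbor tone.

The harmony at that moment is D minor triad (D, F, A); G#4 is not a chord tone.
It is approached by step down from A4 and left by step up to A4.
Step away and step back to the same note — a neighbor tone (lower neighbor).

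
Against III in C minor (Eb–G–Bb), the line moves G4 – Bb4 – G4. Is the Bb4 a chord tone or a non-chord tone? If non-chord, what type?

Eb major triad contains Eb, G, Bb; Bb is the fifth, so it is a chord tone.

Chord tone (the fifth of Eb major triad).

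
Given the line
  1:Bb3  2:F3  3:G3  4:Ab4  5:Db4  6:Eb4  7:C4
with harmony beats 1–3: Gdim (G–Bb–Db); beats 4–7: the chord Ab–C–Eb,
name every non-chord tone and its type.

F3 (beat 2) — appoggiatura; Db4 (beat 5) — appoggiatura.

The harmony at that moment is G diminished triad (G, Bb, Db); F3 is not a chord tone.
It is approached by leap down from Bb3 and left by step up to G3.
Leap in, step out — an appoggiatura.
The harmony at that moment is Ab major triad (Ab, C, Eb); Db4 is not a chord tone.
It is approached by leap down from Ab4 and left by step up to Eb4.
Leap in, step out — an appoggiatura.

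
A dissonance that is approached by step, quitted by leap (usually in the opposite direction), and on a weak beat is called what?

Escape tone.

Approach: by step. Departure: by leap. Metric position: weak.
Step in, leap out, from a weak position — an escape tone (échappée). (It is the mirror image of the appoggiatura, which leaps in and steps out on a strong beat.)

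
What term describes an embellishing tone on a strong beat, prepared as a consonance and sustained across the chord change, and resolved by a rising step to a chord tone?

Approach: by preparation — the pitch is first a chord tone, then held (tied or repeated) while the harmony changes under it. Departure: up by step. Metric position: strong.
A prepared dissonance that resolves upward by step — a retardation. (The same figure resolving downward would be a suspension.)

Retardation.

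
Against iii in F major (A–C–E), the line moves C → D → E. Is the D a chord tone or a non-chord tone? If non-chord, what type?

The harmony at that moment is A minor triad (A, C, E); D is not a chord tone.
It is approached by step up from C and left by step up to E.
Step in, step out in the same direction — a passing tone.

Non-chord tone — a passing tone.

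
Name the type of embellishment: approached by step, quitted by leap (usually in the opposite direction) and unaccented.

Approach: by step. Departure: by leap. Metric position: weak.
Step in, leap out, from a weak position — an escape tone (échappée). (It is the mirror image of the appoggiatura, which leaps in and steps out on a strong beat.)

Escape tone.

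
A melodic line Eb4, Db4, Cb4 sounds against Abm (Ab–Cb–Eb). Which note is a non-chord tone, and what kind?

The harmony at that moment is Ab minor triad (Ab, Cb, Eb); Db4 is not a chord tone.
It is approached by step down from Eb4 and left by step down to Cb4.
Step in, step out in the same direction — a passing tone.

Db4 is a passing tone.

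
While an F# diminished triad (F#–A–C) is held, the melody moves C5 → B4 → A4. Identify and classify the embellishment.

The harmony at that moment is F# diminished triad (F#, A, C); B4 is not a chord tone.
It is approached by step down from C5 and left by step down to A4.
Step in, step out in the same direction — a passing tone.

B4 is a passing tone.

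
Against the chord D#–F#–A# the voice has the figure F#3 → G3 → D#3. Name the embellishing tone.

The harmony at that moment is D# minor triad (D#, F#, A#); G3 is not a chord tone.
It is approached by step up from F#3 and left by leap down to D#3.
Step in, leap out — an escape tone.

G3 is an escape tone.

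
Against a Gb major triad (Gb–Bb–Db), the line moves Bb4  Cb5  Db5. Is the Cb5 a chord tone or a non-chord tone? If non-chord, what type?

Non-chord tone — a passing tone.

The harmony at that moment is Gb major triad (Gb, Bb, Db); Cb5 is not a chord tone.
It is approached by step up from Bb4 and left by step up to Db5.
Step in, step out in the same direction — a passing tone.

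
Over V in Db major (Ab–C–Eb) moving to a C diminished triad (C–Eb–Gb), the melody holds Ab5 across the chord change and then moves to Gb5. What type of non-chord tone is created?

Ab5 is a suspension.

The harmony at that moment is C diminished triad (C, Eb, Gb); Ab5 is not a chord tone.
It is held over (the same pitch as the preceding Ab5) and left by step down to Gb5.
Held over from the previous chord and resolving down by step — a suspension.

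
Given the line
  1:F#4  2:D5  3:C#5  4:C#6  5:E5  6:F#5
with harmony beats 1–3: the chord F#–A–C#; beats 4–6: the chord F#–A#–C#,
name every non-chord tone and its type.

The harmony at that moment is F# minor triad (F#, A, C#); D5 is not a chord tone.
It is approached by leap up from F#4 and left by step down to C#5.
Leap in, step out — an appoggiatura.
The harmony at that moment is F# major triad (F#, A#, C#); E5 is not a chord tone.
It is approached by leap down from C#6 and left by step up to F#5.
Leap in, step out — an appoggiatura.

D5 (beat 2) — appoggiatura; E5 (beat 5) — appoggiatura.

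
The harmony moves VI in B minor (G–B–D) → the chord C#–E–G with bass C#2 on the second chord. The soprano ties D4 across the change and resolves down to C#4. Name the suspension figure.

At the second chord the bass is C#2. The suspended D4 lies a ninth above the bass; after resolving down by step to C#4, the interval above the bass becomes an octave.
Suspension figures are named by those two intervals: 9–8.

9–8 suspension.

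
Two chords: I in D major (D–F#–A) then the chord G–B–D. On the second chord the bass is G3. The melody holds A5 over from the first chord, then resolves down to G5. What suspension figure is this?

At the second chord the bass is G3. The suspended A5 lies a ninth above the bass; after resolving down by step to G5, the interval above the bass becomes an octave.
Suspension figures are named by those two intervals: 9–8.

9–8 suspension.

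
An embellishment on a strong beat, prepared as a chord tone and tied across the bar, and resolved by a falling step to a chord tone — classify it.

Approach: by preparation — the pitch is first a chord tone, then held (tied or repeated) while the harmony changes under it. Departure: down by step. Metric position: strong.
A prepared dissonance that resolves downward by step — a suspension. (The same figure resolving upward would be a retardation.)

Suspension.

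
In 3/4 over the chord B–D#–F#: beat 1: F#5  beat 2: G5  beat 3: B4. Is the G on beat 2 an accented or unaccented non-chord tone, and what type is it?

Unaccented escape tone.

The harmony at that moment is B major triad (B, D#, F#); G5 is not a chord tone.
It is approached by step up from F#5 and left by leap down to B4.
Step in, leap out — an escape tone.
It falls on a weak beat, so it is unaccented.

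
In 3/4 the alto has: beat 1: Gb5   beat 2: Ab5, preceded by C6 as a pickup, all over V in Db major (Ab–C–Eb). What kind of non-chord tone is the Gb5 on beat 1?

The harmony at that moment is Ab major triad (Ab, C, Eb); Gb5 is not a chord tone.
It is approached by leap down from C6 and left by step up to Ab5.
Leap in, step out, metrically accented — an appoggiatura.

Appoggiatura.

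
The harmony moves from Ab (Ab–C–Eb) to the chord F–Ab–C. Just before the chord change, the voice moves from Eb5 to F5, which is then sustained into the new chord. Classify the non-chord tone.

The harmony at that moment is Ab major triad (Ab, C, Eb); F5 is not a chord tone.
It is approached by step up from Eb5 and then sustained as the same pitch into the next harmony.
Arriving early and becoming a chord tone when the harmony changes — an anticipation.

F5 is an anticipation.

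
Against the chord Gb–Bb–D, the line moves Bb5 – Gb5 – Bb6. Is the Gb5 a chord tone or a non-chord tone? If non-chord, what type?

Gb augmented triad contains Gb, Bb, D; Gb is the root, so it is a chord tone.

Chord tone (the root of Gb augmented triad).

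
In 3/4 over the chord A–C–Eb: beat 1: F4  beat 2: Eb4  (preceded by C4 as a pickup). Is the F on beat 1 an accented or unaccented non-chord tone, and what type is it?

Accented appoggiatura.

The harmony at that moment is A diminished triad (A, C, Eb); F4 is not a chord tone.
It is approached by leap up from C4 and left by step down to Eb4.
Leap in, step out — an appoggiatura.
It falls on the downbeat, so it is accented.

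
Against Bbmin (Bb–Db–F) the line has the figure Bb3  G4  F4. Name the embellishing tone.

The harmony at that moment is Bb minor triad (Bb, Db, F); G4 is not a chord tone.
It is approached by leap up from Bb3 and left by step down to F4.
Leap in, step out — an appoggiatura.

G4 is an appoggiatura.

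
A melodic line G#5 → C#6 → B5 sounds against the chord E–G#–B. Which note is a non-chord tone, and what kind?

The harmony at that moment is E major triad (E, G#, B); C#6 is not a chord tone.
It is approached by leap up from G#5 and left by step down to B5.
Leap in, step out — an appoggiatura.

C#6 is an appoggiatura.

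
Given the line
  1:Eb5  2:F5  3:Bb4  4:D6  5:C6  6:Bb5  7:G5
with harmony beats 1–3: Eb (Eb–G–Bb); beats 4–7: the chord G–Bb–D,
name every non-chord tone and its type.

F5 (beat 2) — escape tone; C6 (beat 5) — passing tone.

The harmony at that moment is Eb major triad (Eb, G, Bb); F5 is not a chord tone.
It is approached by step up from Eb5 and left by leap down to Bb4.
Step in, leap out — an escape tone.
The harmony at that moment is G minor triad (G, Bb, D); C6 is not a chord tone.
It is approached by step down from D6 and left by step down to Bb5.
Step in, step out in the same direction — a passing tone.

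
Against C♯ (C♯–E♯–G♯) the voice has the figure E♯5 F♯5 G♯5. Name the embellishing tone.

F♯5 is a passing tone.

The harmony at that moment is C♯ major triad (C♯, E♯, G♯); F♯5 is not a chord tone.
It is approached by step up from E♯5 and left by step up to G♯5.
Step in, step out in the same direction — a passing tone.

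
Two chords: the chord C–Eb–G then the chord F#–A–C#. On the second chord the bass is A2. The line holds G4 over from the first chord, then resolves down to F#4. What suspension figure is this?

At the second chord the bass is A2. The suspended G4 lies a seventh above the bass; after resolving down by step to F#4, the interval above the bass becomes a sixth.
Suspension figures are named by those two intervals: 7–6.

7–6 suspension.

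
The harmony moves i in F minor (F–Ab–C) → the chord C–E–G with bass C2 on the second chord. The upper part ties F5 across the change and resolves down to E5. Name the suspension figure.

4–3 suspension.

At the second chord the bass is C2. The suspended F5 lies a fourth above the bass; after resolving down by step to E5, the interval above the bass becomes a third.
Suspension figures are named by those two intervals: 4–3.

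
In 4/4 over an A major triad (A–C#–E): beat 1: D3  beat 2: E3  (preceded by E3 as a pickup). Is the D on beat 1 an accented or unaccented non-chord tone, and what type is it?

The harmony at that moment is A major triad (A, C#, E); D3 is not a chord tone.
It is approached by step down from E3 and left by step up to E3.
Step away and step back to the same note — a neighbor tone (lower neighbor).
It falls on the downbeat, so it is accented.

Accented neighbor tone.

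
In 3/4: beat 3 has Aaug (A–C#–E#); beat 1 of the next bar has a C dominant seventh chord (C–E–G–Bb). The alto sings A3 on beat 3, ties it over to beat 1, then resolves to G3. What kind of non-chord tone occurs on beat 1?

Suspension.

The harmony at that moment is C dominant seventh chord (C, E, G, Bb); A3 is not a chord tone.
It is held over (the same pitch as the preceding A3) and left by step down to G3.
Held over from the previous chord and resolving down by step — a suspension.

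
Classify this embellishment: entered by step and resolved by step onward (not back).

Approach: by step. Departure: by step, continuing in the same direction.
Stepwise on both sides with no change of direction means the note fills in the space between two different chord tones — a passing tone. (Had it turned back to its starting note it would be a neighbor tone instead.)

Passing tone.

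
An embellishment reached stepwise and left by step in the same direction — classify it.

Passing tone.

Approach: by step. Departure: by step, continuing in the same direction.
Stepwise on both sides with no change of direction means the note fills in the space between two different chord tones — a passing tone. (Had it turned back to its starting note it would be a neighbor tone instead.)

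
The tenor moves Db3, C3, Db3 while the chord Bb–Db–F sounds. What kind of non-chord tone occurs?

C3 is a neighbor tone.

The harmony at that moment is Bb minor triad (Bb, Db, F); C3 is not a chord tone.
It is approached by step down from Db3 and left by step up to Db3.
Step away and step back to the same note — a neighbor tone (lower neighbor).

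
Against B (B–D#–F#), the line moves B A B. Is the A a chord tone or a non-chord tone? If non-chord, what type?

Non-chord tone — a neighbor tone.

The harmony at that moment is B major triad (B, D#, F#); A is not a chord tone.
It is approached by step down from B and left by step up to B.
Step away and step back to the same note — a neighbor tone (lower neighbor).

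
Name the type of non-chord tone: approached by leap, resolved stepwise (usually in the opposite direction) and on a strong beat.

Appoggiatura.

Approach: by leap. Departure: by step. Metric position: strong.
Leap in, step out, in a metrically strong position — an appoggiatura. (It is the mirror image of the escape tone, which steps in and leaps out from a weak position.)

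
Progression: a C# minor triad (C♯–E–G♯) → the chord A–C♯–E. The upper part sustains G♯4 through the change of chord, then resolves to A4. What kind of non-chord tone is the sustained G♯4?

The harmony at that moment is A major triad (A, C♯, E); G♯4 is not a chord tone.
It is held over (the same pitch as the preceding G♯4) and left by step up to A4.
Held over from the previous chord and resolving up by step — a retardation.

G♯4 is a retardation.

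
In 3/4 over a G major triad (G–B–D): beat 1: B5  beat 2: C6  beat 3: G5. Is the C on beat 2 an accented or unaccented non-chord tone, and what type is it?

Unaccented escape tone.

The harmony at that moment is G major triad (G, B, D); C6 is not a chord tone.
It is approached by step up from B5 and left by leap down to G5.
Step in, leap out — an escape tone.
It falls on a weak beat, so it is unaccented.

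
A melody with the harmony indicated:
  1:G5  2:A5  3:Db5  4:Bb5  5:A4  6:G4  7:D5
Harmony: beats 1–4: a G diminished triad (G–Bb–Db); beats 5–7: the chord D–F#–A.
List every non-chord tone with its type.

A5 (beat 2) — escape tone; G4 (beat 6) — escape tone.

The harmony at that moment is G diminished triad (G, Bb, Db); A5 is not a chord tone.
It is approached by step up from G5 and left by leap down to Db5.
Step in, leap out — an escape tone.
The harmony at that moment is D major triad (D, F#, A); G4 is not a chord tone.
It is approached by step down from A4 and left by leap up to D5.
Step in, leap out — an escape tone.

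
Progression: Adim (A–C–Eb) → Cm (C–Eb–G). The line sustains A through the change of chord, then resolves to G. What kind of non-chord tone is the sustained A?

A is a suspension.

The harmony at that moment is C minor triad (C, Eb, G); A is not a chord tone.
It is held over (the same pitch as the preceding A) and left by step down to G.
Held over from the previous chord and resolving down by step — a suspension.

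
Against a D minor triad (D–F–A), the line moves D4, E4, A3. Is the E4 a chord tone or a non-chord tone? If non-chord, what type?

Non-chord tone — an escape tone.

The harmony at that moment is D minor triad (D, F, A); E4 is not a chord tone.
It is approached by step up from D4 and left by leap down to A3.
Step in, leap out — an escape tone.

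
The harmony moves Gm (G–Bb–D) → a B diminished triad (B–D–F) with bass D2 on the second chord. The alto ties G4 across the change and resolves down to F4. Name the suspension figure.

4–3 suspension.

At the second chord the bass is D2. The suspended G4 lies a fourth above the bass; after resolving down by step to F4, the interval above the bass becomes a third.
Suspension figures are named by those two intervals: 4–3.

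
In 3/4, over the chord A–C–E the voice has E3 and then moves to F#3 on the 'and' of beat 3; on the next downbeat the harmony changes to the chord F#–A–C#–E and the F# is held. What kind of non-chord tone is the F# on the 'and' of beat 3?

Anticipation.

The harmony at that moment is A minor triad (A, C, E); F#3 is not a chord tone.
It is approached by step up from E3 and then sustained as the same pitch into the next harmony.
Arriving early and becoming a chord tone when the harmony changes — an anticipation.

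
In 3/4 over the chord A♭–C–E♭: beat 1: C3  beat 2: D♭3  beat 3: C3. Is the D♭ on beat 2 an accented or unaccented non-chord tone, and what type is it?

The harmony at that moment is A♭ major triad (A♭, C, E♭); D♭3 is not a chord tone.
It is approached by step up from C3 and left by step down to C3.
Step away and step back to the same note — a neighbor tone (upper neighbor).
It falls on a weak beat, so it is unaccented.

Unaccented neighbor tone.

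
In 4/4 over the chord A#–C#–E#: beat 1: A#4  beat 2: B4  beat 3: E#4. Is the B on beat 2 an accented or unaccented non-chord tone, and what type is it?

The harmony at that moment is A# minor triad (A#, C#, E#); B4 is not a chord tone.
It is approached by step up from A#4 and left by leap down to E#4.
Step in, leap out — an escape tone.
It falls on a weak beat, so it is unaccented.

Unaccented escape tone.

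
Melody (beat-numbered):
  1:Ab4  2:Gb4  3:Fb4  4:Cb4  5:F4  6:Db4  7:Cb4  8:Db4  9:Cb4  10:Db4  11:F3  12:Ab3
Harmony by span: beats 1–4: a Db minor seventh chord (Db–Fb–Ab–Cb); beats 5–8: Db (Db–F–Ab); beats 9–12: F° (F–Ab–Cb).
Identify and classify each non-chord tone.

The harmony at that moment is Db minor seventh chord (Db, Fb, Ab, Cb); Gb4 is not a chord tone.
It is approached by step down from Ab4 and left by step down to Fb4.
Step in, step out in the same direction — a passing tone.
The harmony at that moment is Db major triad (Db, F, Ab); Cb4 is not a chord tone.
It is approached by step down from Db4 and left by step up to Db4.
Step away and step back to the same note — a neighbor tone (lower neighbor).
The harmony at that moment is F diminished triad (F, Ab, Cb); Db4 is not a chord tone.
It is approached by step up from Cb4 and left by leap down to F3.
Step in, leap out — an escape tone.

Gb4 (beat 2) — passing tone; Cb4 (beat 7) — neighbor tone; Db4 (beat 10) — escape tone.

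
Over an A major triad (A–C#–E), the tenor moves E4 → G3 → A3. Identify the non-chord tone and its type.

G3 is an appoggiatura.

The harmony at that moment is A major triad (A, C#, E); G3 is not a chord tone.
It is approached by leap down from E4 and left by step up to A3.
Leap in, step out — an appoggiatura.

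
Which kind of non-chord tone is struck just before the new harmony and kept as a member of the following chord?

Approach: ahead of the chord change (typically by step), so it is dissonant against the current harmony. Departure: none — the same pitch is restated or held and is a chord tone of the new harmony.
Dissonant first, consonant once the harmony catches up: the note simply arrives early — an anticipation. (The reverse timing, consonant first and dissonant after the change, would be a suspension or retardation.)

Anticipation.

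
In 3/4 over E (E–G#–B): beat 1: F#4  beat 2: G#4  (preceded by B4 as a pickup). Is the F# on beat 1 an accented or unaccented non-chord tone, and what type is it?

The harmony at that moment is E major triad (E, G#, B); F#4 is not a chord tone.
It is approached by leap down from B4 and left by step up to G#4.
Leap in, step out — an appoggiatura.
It falls on the downbeat, so it is accented.

Accented appoggiatura.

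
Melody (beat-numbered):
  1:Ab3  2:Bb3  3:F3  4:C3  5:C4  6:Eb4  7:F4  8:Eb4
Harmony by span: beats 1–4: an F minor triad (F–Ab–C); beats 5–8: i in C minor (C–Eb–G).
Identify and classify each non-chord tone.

Bb3 (beat 2) — escape tone; F4 (beat 7) — neighbor tone.

The harmony at that moment is F minor triad (F, Ab, C); Bb3 is not a chord tone.
It is approached by step up from Ab3 and left by leap down to F3.
Step in, leap out — an escape tone.
The harmony at that moment is C minor triad (C, Eb, G); F4 is not a chord tone.
It is approached by step up from Eb4 and left by step down to Eb4.
Step away and step back to the same note — a neighbor tone (upper neighbor).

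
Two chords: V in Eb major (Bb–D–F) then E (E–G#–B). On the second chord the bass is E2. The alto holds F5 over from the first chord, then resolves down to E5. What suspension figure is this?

At the second chord the bass is E2. The suspended F5 lies a ninth above the bass; after resolving down by step to E5, the interval above the bass becomes an octave.
Suspension figures are named by those two intervals: 9–8.

9–8 suspension.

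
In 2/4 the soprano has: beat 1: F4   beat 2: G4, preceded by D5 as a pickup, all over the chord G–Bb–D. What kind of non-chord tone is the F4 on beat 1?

The harmony at that moment is G minor triad (G, Bb, D); F4 is not a chord tone.
It is approached by leap down from D5 and left by step up to G4.
Leap in, step out, metrically accented — an appoggiatura.

Appoggiatura.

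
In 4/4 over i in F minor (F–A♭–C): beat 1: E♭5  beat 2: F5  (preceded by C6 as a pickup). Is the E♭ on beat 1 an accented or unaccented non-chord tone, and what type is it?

Accented appoggiatura.

The harmony at that moment is F minor triad (F, A♭, C); E♭5 is not a chord tone.
It is approached by leap down from C6 and left by step up to F5.
Leap in, step out — an appoggiatura.
It falls on the downbeat, so it is accented.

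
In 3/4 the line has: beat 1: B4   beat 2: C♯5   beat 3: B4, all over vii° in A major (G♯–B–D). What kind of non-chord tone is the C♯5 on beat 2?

The harmony at that moment is G♯ diminished triad (G♯, B, D); C♯5 is not a chord tone.
It is approached by step up from B4 and left by step down to B4.
Step away and step back to the same note — a neighbor tone (upper neighbor).

Upper neighbor tone.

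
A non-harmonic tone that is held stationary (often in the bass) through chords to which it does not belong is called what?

Pedal tone.

Approach: none. Departure: none — a single pitch is sustained while the chords change around it, passing through harmonies that do not contain it.
No melodic motion at all; the dissonance is created entirely by the moving harmonies against the stationary note — a pedal tone (pedal point).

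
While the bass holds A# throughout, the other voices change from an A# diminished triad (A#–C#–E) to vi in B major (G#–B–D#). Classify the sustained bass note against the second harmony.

Pedal tone (pedal point).

The harmony at that moment is G# minor triad (G#, B, D#); A# is not a chord tone.
It is held over (the same pitch as the preceding A#) and then sustained as the same pitch into the next harmony.
Sustained through a change of harmony — a pedal tone.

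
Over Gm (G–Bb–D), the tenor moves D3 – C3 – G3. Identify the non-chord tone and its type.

C3 is an escape tone.

The harmony at that moment is G minor triad (G, Bb, D); C3 is not a chord tone.
It is approached by step down from D3 and left by leap up to G3.
Step in, leap out — an escape tone.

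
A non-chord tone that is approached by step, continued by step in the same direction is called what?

Passing tone.

Approach: by step. Departure: by step, continuing in the same direction.
Stepwise on both sides with no change of direction means the note fills in the space between two different chord tones — a passing tone. (Had it turned back to its starting note it would be a neighbor tone instead.)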